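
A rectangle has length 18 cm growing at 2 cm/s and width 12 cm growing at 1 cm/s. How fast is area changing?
42 cm²/s

A = lw
dA/dt = w·dl/dt + l·dw/dt = 12·2 + 18·1 = 42 cm²/s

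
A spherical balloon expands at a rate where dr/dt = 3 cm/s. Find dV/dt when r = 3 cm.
108π cm³/s

V = (4/3)πr³
dV/dt = dV/dr · dr/dt = 4πr² · 3
At r = 3: dV/dt = 108π cm³/s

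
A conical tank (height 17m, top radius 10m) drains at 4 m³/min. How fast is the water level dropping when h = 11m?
289/(3025π) ≈ 0.03041 m/min

r/h = 10/17, so r = (10/17)h
V = (1/3)πr²h = (1/3)π((10/17)h)²h = (100/867)πh³
dV/dh = (100/289)πh²
dh/dt = (dV/dt)/(dV/dh) = -4/((100/289)π·11²) = -289/(3025π) m/min
The level is dropping at 289/(3025π) ≈ 0.03041 m/min.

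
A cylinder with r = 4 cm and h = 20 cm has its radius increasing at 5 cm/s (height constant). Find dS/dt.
280π cm²/s

S = 2πrh + 2πr² (lateral + bases)
dS/dt = (2πh + 4πr)·dr/dt = (2π·20 + 4π·4)·5
= 280π cm²/s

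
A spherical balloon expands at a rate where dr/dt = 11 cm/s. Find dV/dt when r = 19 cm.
15884π cm³/s

V = (4/3)πr³
dV/dt = dV/dr · dr/dt = 4πr² · 11
At r = 19: dV/dt = 15884π cm³/s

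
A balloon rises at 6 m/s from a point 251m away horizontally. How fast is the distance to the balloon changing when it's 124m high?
744√78377/78377 ≈ 2.658 m/s

z² = 251² + y²
z = √(251² + 124²) = √78377
dz/dt = y/z · dy/dt = 124/√78377 · 6 = 744√78377/78377 ≈ 2.658 m/s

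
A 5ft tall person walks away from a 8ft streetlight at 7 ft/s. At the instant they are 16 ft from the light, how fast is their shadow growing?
35/3 ft/s

By similar triangles: 8/(x+s) = 5/s
Solving: s = 5x/3
ds/dt = 5/3 · dx/dt = 5/3 · 7 = 35/3 ft/s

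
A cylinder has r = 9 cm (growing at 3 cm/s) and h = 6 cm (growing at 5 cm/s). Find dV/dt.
729π cm³/s

V = πr²h
dV/dt = 2πrh·dr/dt + πr²·dh/dt
= 2π(9)(6)(3) + π(9)²(5)
= 729π cm³/s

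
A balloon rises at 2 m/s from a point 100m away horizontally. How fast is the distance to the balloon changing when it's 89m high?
178√17921/17921 ≈ 1.33 m/s

z² = 100² + y²
z = √(100² + 89²) = √17921
dz/dt = y/z · dy/dt = 89/√17921 · 2 = 178√17921/17921 ≈ 1.33 m/s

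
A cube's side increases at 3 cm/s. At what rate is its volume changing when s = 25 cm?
5625 cm³/s

V = s³
dV/dt = 3s² · ds/dt = 3·25²·3 = 5625 cm³/s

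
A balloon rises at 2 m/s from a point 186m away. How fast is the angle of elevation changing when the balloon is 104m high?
0.008192 rad/s

tan(θ) = y/186
sec²(θ) · dθ/dt = (1/186) · dy/dt
dθ/dt = cos²(θ)/186 · 2 = 186/(186² + 104²) · 2
dθ/dt = 0.008192 rad/s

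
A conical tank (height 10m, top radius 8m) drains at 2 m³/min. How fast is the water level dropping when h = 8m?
25/(512π) ≈ 0.01554 m/min

r/h = 8/10, so r = (4/5)h
V = (1/3)πr²h = (1/3)π((4/5)h)²h = (16/75)πh³
dV/dh = (16/25)πh²
dh/dt = (dV/dt)/(dV/dh) = -2/((16/25)π·8²) = -25/(512π) m/min
The level is dropping at 25/(512π) ≈ 0.01554 m/min.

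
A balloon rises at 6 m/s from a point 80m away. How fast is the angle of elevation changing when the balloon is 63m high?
0.046292 rad/s

tan(θ) = y/80
sec²(θ) · dθ/dt = (1/80) · dy/dt
dθ/dt = cos²(θ)/80 · 6 = 80/(80² + 63²) · 6
dθ/dt = 0.046292 rad/s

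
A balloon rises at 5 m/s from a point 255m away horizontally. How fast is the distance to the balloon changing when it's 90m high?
6√13/13 ≈ 1.664 m/s

z² = 255² + y²
z = √(255² + 90²) = 75√13
dz/dt = y/z · dy/dt = 90/(75√13) · 5 = 6√13/13 ≈ 1.664 m/s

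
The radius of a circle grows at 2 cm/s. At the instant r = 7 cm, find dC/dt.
4π cm/s

C = 2πr
dC/dt = 2π · dr/dt = 2π · 2 = 4π cm/s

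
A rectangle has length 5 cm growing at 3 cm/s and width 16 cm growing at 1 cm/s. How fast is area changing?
53 cm²/s

A = lw
dA/dt = w·dl/dt + l·dw/dt = 16·3 + 5·1 = 53 cm²/s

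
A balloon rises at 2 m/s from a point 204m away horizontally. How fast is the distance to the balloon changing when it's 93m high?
62√5585/5585 ≈ 0.8296 m/s

z² = 204² + y²
z = √(204² + 93²) = 3√5585
dz/dt = y/z · dy/dt = 93/(3√5585) · 2 = 62√5585/5585 ≈ 0.8296 m/s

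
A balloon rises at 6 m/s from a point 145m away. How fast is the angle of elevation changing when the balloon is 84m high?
0.030982 rad/s

tan(θ) = y/145
sec²(θ) · dθ/dt = (1/145) · dy/dt
dθ/dt = cos²(θ)/145 · 6 = 145/(145² + 84²) · 6
dθ/dt = 0.030982 rad/s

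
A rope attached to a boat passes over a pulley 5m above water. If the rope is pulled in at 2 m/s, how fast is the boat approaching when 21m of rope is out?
21√26/52 ≈ 2.059 m/s

rope² = x² + 5²
x = √(21² - 5²) = 4√26
dx/dt = (rope/x) · d(rope)/dt = (21/(4√26)) · (-2) = -21√26/52 m/s
The boat approaches at 21√26/52 ≈ 2.059 m/s.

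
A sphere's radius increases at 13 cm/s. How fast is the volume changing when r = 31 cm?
49972π cm³/s

V = (4/3)πr³
dV/dt = dV/dr · dr/dt = 4πr² · 13
At r = 31: dV/dt = 49972π cm³/s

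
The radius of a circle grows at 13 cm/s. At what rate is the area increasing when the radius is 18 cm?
468π cm²/s

A = πr²
dA/dt = 2πr · dr/dt = 2π(18)(13) = 468π cm²/s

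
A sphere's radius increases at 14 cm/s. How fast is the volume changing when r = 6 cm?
2016π cm³/s

V = (4/3)πr³
dV/dt = dV/dr · dr/dt = 4πr² · 14
At r = 6: dV/dt = 2016π cm³/s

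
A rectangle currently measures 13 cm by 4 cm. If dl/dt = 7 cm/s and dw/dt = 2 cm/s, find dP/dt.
18 cm/s

P = 2(l + w)
dP/dt = 2(dl/dt + dw/dt) = 2(7 + 2) = 18 cm/s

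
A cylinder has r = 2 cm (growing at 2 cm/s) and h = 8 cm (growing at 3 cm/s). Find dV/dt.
76π cm³/s

V = πr²h
dV/dt = 2πrh·dr/dt + πr²·dh/dt
= 2π(2)(8)(2) + π(2)²(3)
= 76π cm³/s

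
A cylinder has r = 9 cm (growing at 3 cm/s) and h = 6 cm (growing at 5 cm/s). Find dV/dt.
729π cm³/s

V = πr²h
dV/dt = 2πrh·dr/dt + πr²·dh/dt
= 2π(9)(6)(3) + π(9)²(5)
= 729π cm³/s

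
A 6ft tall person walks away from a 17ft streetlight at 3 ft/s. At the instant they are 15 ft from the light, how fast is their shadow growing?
18/11 ft/s

By similar triangles: 17/(x+s) = 6/s
Solving: s = 6x/11
ds/dt = 6/11 · dx/dt = 6/11 · 3 = 18/11 ft/s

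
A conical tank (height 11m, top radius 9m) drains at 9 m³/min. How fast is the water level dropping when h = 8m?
121/(576π) ≈ 0.06687 m/min

r/h = 9/11, so r = (9/11)h
V = (1/3)πr²h = (1/3)π((9/11)h)²h = (27/121)πh³
dV/dh = (81/121)πh²
dh/dt = (dV/dt)/(dV/dh) = -9/((81/121)π·8²) = -121/(576π) m/min
The level is dropping at 121/(576π) ≈ 0.06687 m/min.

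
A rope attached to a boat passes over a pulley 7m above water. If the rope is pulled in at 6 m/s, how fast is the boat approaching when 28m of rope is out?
8√15/5 ≈ 6.197 m/s

rope² = x² + 7²
x = √(28² - 7²) = 7√15
dx/dt = (rope/x) · d(rope)/dt = (28/(7√15)) · (-6) = -8√15/5 m/s
The boat approaches at 8√15/5 ≈ 6.197 m/s.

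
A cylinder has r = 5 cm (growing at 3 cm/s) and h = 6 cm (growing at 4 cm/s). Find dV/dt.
280π cm³/s

V = πr²h
dV/dt = 2πrh·dr/dt + πr²·dh/dt
= 2π(5)(6)(3) + π(5)²(4)
= 280π cm³/s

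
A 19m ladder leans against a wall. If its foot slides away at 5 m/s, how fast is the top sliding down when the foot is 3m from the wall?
15√22/88 ≈ 0.7995 m/s

x² + y² = 19²
2x·dx/dt + 2y·dy/dt = 0
dy/dt = -x/y · dx/dt = -3/(4√22) · 5 = -15√22/88 m/s
The top is descending at 15√22/88 ≈ 0.7995 m/s.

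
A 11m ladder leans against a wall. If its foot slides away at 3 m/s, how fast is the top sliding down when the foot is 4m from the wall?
4√105/35 ≈ 1.171 m/s

x² + y² = 11²
2x·dx/dt + 2y·dy/dt = 0
dy/dt = -x/y · dx/dt = -4/√105 · 3 = -4√105/35 m/s
The top is descending at 4√105/35 ≈ 1.171 m/s.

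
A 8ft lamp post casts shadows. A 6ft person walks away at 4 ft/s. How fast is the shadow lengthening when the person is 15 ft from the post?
12 ft/s

By similar triangles: 8/(x+s) = 6/s
Solving: s = 6x/2
ds/dt = 6/2 · dx/dt = 3 · 4 = 12 ft/s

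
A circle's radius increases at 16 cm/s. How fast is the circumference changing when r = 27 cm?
32π cm/s

C = 2πr
dC/dt = 2π · dr/dt = 2π · 16 = 32π cm/s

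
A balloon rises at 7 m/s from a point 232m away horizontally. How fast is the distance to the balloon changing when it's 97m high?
679√63233/63233 ≈ 2.7 m/s

z² = 232² + y²
z = √(232² + 97²) = √63233
dz/dt = y/z · dy/dt = 97/√63233 · 7 = 679√63233/63233 ≈ 2.7 m/s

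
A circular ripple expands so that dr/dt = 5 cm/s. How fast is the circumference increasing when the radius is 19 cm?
10π cm/s

C = 2πr
dC/dt = 2π · dr/dt = 2π · 5 = 10π cm/s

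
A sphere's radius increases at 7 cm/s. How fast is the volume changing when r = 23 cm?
14812π cm³/s

V = (4/3)πr³
dV/dt = dV/dr · dr/dt = 4πr² · 7
At r = 23: dV/dt = 14812π cm³/s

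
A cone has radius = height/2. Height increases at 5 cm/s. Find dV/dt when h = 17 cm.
1445π/4 cm³/s

V = (1/3)π(h/2)²h = πh³/12
dV/dt = πh²/4 · 5
At h = 17: dV/dt = 1445π/4 cm³/s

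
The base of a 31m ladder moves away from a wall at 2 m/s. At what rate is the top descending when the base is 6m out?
12√37/185 ≈ 0.3946 m/s

x² + y² = 31²
2x·dx/dt + 2y·dy/dt = 0
dy/dt = -x/y · dx/dt = -6/(5√37) · 2 = -12√37/185 m/s
The top is descending at 12√37/185 ≈ 0.3946 m/s.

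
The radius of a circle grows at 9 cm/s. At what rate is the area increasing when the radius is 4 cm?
72π cm²/s

A = πr²
dA/dt = 2πr · dr/dt = 2π(4)(9) = 72π cm²/s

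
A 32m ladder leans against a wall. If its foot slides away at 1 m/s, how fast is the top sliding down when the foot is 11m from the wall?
11√903/903 ≈ 0.3661 m/s

x² + y² = 32²
2x·dx/dt + 2y·dy/dt = 0
dy/dt = -x/y · dx/dt = -11/√903 · 1 = -11√903/903 m/s
The top is descending at 11√903/903 ≈ 0.3661 m/s.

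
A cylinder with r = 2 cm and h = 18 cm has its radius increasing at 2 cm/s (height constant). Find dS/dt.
88π cm²/s

S = 2πrh + 2πr² (lateral + bases)
dS/dt = (2πh + 4πr)·dr/dt = (2π·18 + 4π·2)·2
= 88π cm²/s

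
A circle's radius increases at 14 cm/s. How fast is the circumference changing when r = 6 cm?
28π cm/s

C = 2πr
dC/dt = 2π · dr/dt = 2π · 14 = 28π cm/s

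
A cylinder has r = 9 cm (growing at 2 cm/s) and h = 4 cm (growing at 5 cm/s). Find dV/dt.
549π cm³/s

V = πr²h
dV/dt = 2πrh·dr/dt + πr²·dh/dt
= 2π(9)(4)(2) + π(9)²(5)
= 549π cm³/s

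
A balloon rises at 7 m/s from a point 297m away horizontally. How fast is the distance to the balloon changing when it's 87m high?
203√10642/10642 ≈ 1.968 m/s

z² = 297² + y²
z = √(297² + 87²) = 3√10642
dz/dt = y/z · dy/dt = 87/(3√10642) · 7 = 203√10642/10642 ≈ 1.968 m/s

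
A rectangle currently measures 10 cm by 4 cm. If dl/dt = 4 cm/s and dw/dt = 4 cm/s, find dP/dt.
16 cm/s

P = 2(l + w)
dP/dt = 2(dl/dt + dw/dt) = 2(4 + 4) = 16 cm/s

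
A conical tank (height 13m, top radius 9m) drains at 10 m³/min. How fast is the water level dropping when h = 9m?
1690/(6561π) ≈ 0.08199 m/min

r/h = 9/13, so r = (9/13)h
V = (1/3)πr²h = (1/3)π((9/13)h)²h = (27/169)πh³
dV/dh = (81/169)πh²
dh/dt = (dV/dt)/(dV/dh) = -10/((81/169)π·9²) = -1690/(6561π) m/min
The level is dropping at 1690/(6561π) ≈ 0.08199 m/min.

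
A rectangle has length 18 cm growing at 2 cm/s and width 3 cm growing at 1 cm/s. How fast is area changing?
24 cm²/s

A = lw
dA/dt = w·dl/dt + l·dw/dt = 3·2 + 18·1 = 24 cm²/s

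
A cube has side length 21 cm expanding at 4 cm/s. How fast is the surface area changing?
1008 cm²/s

A = 6s²
dA/dt = 12s · ds/dt = 12·21·4 = 1008 cm²/s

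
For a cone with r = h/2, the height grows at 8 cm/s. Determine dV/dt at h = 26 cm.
1352π cm³/s

V = (1/3)π(h/2)²h = πh³/12
dV/dt = πh²/4 · 8
At h = 26: dV/dt = 1352π cm³/s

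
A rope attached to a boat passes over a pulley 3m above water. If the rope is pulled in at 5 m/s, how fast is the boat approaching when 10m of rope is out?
50√91/91 ≈ 5.241 m/s

rope² = x² + 3²
x = √(10² - 3²) = √91
dx/dt = (rope/x) · d(rope)/dt = (10/√91) · (-5) = -50√91/91 m/s
The boat approaches at 50√91/91 ≈ 5.241 m/s.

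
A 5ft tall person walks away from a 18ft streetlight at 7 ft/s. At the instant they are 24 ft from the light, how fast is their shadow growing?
35/13 ft/s

By similar triangles: 18/(x+s) = 5/s
Solving: s = 5x/13
ds/dt = 5/13 · dx/dt = 5/13 · 7 = 35/13 ft/s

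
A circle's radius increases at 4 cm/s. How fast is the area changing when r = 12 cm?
96π cm²/s

A = πr²
dA/dt = 2πr · dr/dt = 2π(12)(4) = 96π cm²/s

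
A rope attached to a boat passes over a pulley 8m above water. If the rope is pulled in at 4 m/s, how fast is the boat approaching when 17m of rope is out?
68/15 ≈ 4.533 m/s

rope² = x² + 8²
x = √(17² - 8²) = 15
dx/dt = (rope/x) · d(rope)/dt = (17/15) · (-4) = -68/15 m/s
The boat approaches at 68/15 ≈ 4.533 m/s.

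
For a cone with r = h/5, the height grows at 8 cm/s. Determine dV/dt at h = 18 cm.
2592π/25 cm³/s

V = (1/3)π(h/5)²h = πh³/75
dV/dt = πh²/25 · 8
At h = 18: dV/dt = 2592π/25 cm³/s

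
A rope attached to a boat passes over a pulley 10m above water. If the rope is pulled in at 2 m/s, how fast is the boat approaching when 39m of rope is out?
78√29/203 ≈ 2.069 m/s

rope² = x² + 10²
x = √(39² - 10²) = 7√29
dx/dt = (rope/x) · d(rope)/dt = (39/(7√29)) · (-2) = -78√29/203 m/s
The boat approaches at 78√29/203 ≈ 2.069 m/s.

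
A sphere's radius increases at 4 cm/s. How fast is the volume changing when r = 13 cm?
2704π cm³/s

V = (4/3)πr³
dV/dt = dV/dr · dr/dt = 4πr² · 4
At r = 13: dV/dt = 2704π cm³/s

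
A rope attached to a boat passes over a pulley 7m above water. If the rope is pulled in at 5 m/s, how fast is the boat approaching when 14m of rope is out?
10√3/3 ≈ 5.774 m/s

rope² = x² + 7²
x = √(14² - 7²) = 7√3
dx/dt = (rope/x) · d(rope)/dt = (14/(7√3)) · (-5) = -10√3/3 m/s
The boat approaches at 10√3/3 ≈ 5.774 m/s.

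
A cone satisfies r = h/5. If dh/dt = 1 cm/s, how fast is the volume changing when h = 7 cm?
49π/25 cm³/s

V = (1/3)π(h/5)²h = πh³/75
dV/dt = πh²/25 · 1
At h = 7: dV/dt = 49π/25 cm³/s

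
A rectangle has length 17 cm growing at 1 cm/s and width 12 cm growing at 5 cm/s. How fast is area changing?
97 cm²/s

A = lw
dA/dt = w·dl/dt + l·dw/dt = 12·1 + 17·5 = 97 cm²/s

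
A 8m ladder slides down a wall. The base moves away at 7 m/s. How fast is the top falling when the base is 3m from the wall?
21√55/55 ≈ 2.832 m/s

x² + y² = 8²
2x·dx/dt + 2y·dy/dt = 0
dy/dt = -x/y · dx/dt = -3/√55 · 7 = -21√55/55 m/s
The top is descending at 21√55/55 ≈ 2.832 m/s.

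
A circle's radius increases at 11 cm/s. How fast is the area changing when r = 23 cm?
506π cm²/s

A = πr²
dA/dt = 2πr · dr/dt = 2π(23)(11) = 506π cm²/s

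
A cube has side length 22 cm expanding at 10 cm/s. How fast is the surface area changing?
2640 cm²/s

A = 6s²
dA/dt = 12s · ds/dt = 12·22·10 = 2640 cm²/s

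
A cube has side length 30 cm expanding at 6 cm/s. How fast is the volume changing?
16200 cm³/s

V = s³
dV/dt = 3s² · ds/dt = 3·30²·6 = 16200 cm³/s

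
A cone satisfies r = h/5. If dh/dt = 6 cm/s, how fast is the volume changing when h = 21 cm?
2646π/25 cm³/s

V = (1/3)π(h/5)²h = πh³/75
dV/dt = πh²/25 · 6
At h = 21: dV/dt = 2646π/25 cm³/s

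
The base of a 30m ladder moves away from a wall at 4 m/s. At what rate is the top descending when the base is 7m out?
28√851/851 ≈ 0.9598 m/s

x² + y² = 30²
2x·dx/dt + 2y·dy/dt = 0
dy/dt = -x/y · dx/dt = -7/√851 · 4 = -28√851/851 m/s
The top is descending at 28√851/851 ≈ 0.9598 m/s.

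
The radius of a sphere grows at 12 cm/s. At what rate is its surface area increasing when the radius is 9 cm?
864π cm²/s

S = 4πr²
dS/dt = dS/dr · dr/dt = 8πr · 12
At r = 9: dS/dt = 864π cm²/s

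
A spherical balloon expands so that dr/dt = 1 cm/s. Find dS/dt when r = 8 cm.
64π cm²/s

S = 4πr²
dS/dt = dS/dr · dr/dt = 8πr · 1
At r = 8: dS/dt = 64π cm²/s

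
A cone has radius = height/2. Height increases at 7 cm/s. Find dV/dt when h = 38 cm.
2527π cm³/s

V = (1/3)π(h/2)²h = πh³/12
dV/dt = πh²/4 · 7
At h = 38: dV/dt = 2527π cm³/s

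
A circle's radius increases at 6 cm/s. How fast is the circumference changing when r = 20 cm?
12π cm/s

C = 2πr
dC/dt = 2π · dr/dt = 2π · 6 = 12π cm/s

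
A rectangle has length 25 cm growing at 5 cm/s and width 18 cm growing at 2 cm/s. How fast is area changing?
140 cm²/s

A = lw
dA/dt = w·dl/dt + l·dw/dt = 18·5 + 25·2 = 140 cm²/s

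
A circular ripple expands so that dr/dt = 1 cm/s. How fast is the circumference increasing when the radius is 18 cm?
2π cm/s

C = 2πr
dC/dt = 2π · dr/dt = 2π · 1 = 2π cm/s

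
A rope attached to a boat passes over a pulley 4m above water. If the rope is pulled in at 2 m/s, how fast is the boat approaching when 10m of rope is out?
10√21/21 ≈ 2.182 m/s

rope² = x² + 4²
x = √(10² - 4²) = 2√21
dx/dt = (rope/x) · d(rope)/dt = (10/(2√21)) · (-2) = -10√21/21 m/s
The boat approaches at 10√21/21 ≈ 2.182 m/s.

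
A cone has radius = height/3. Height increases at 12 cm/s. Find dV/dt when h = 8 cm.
256π/3 cm³/s

V = (1/3)π(h/3)²h = πh³/27
dV/dt = πh²/9 · 12
At h = 8: dV/dt = 256π/3 cm³/s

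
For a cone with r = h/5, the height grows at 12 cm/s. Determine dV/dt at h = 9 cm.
972π/25 cm³/s

V = (1/3)π(h/5)²h = πh³/75
dV/dt = πh²/25 · 12
At h = 9: dV/dt = 972π/25 cm³/s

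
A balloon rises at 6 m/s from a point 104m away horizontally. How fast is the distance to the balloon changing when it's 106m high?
318√5513/5513 ≈ 4.283 m/s

z² = 104² + y²
z = √(104² + 106²) = 2√5513
dz/dt = y/z · dy/dt = 106/(2√5513) · 6 = 318√5513/5513 ≈ 4.283 m/s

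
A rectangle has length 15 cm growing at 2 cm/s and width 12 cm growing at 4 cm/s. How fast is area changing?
84 cm²/s

A = lw
dA/dt = w·dl/dt + l·dw/dt = 12·2 + 15·4 = 84 cm²/s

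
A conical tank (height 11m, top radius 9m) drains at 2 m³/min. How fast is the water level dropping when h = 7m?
242/(3969π) ≈ 0.01941 m/min

r/h = 9/11, so r = (9/11)h
V = (1/3)πr²h = (1/3)π((9/11)h)²h = (27/121)πh³
dV/dh = (81/121)πh²
dh/dt = (dV/dt)/(dV/dh) = -2/((81/121)π·7²) = -242/(3969π) m/min
The level is dropping at 242/(3969π) ≈ 0.01941 m/min.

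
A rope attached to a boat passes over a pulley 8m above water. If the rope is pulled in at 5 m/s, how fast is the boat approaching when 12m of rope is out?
3√5 ≈ 6.708 m/s

rope² = x² + 8²
x = √(12² - 8²) = 4√5
dx/dt = (rope/x) · d(rope)/dt = (12/(4√5)) · (-5) = -3√5 m/s
The boat approaches at 3√5 ≈ 6.708 m/s.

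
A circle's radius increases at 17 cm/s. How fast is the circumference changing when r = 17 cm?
34π cm/s

C = 2πr
dC/dt = 2π · dr/dt = 2π · 17 = 34π cm/s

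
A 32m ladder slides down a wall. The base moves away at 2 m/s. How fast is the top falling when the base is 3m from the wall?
6√1015/1015 ≈ 0.1883 m/s

x² + y² = 32²
2x·dx/dt + 2y·dy/dt = 0
dy/dt = -x/y · dx/dt = -3/√1015 · 2 = -6√1015/1015 m/s
The top is descending at 6√1015/1015 ≈ 0.1883 m/s.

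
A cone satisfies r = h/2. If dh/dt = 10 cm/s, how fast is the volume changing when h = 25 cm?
3125π/2 cm³/s

V = (1/3)π(h/2)²h = πh³/12
dV/dt = πh²/4 · 10
At h = 25: dV/dt = 3125π/2 cm³/s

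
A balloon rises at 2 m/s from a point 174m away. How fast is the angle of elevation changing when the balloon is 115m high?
0.008 rad/s

tan(θ) = y/174
sec²(θ) · dθ/dt = (1/174) · dy/dt
dθ/dt = cos²(θ)/174 · 2 = 174/(174² + 115²) · 2
dθ/dt = 0.008 rad/s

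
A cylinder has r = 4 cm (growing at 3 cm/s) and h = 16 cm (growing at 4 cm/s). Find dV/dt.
448π cm³/s

V = πr²h
dV/dt = 2πrh·dr/dt + πr²·dh/dt
= 2π(4)(16)(3) + π(4)²(4)
= 448π cm³/s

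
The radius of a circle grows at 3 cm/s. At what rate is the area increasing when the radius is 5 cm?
30π cm²/s

A = πr²
dA/dt = 2πr · dr/dt = 2π(5)(3) = 30π cm²/s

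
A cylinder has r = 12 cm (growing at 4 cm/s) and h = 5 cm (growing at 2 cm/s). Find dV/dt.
768π cm³/s

V = πr²h
dV/dt = 2πrh·dr/dt + πr²·dh/dt
= 2π(12)(5)(4) + π(12)²(2)
= 768π cm³/s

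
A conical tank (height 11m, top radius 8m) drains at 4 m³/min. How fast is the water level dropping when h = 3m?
121/(144π) ≈ 0.2675 m/min

r/h = 8/11, so r = (8/11)h
V = (1/3)πr²h = (1/3)π((8/11)h)²h = (64/363)πh³
dV/dh = (64/121)πh²
dh/dt = (dV/dt)/(dV/dh) = -4/((64/121)π·3²) = -121/(144π) m/min
The level is dropping at 121/(144π) ≈ 0.2675 m/min.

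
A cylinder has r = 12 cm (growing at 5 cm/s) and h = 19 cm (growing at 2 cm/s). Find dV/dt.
2568π cm³/s

V = πr²h
dV/dt = 2πrh·dr/dt + πr²·dh/dt
= 2π(12)(19)(5) + π(12)²(2)
= 2568π cm³/s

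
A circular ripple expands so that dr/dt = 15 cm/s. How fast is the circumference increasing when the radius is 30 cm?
30π cm/s

C = 2πr
dC/dt = 2π · dr/dt = 2π · 15 = 30π cm/s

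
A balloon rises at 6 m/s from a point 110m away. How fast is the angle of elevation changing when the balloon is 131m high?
0.022556 rad/s

tan(θ) = y/110
sec²(θ) · dθ/dt = (1/110) · dy/dt
dθ/dt = cos²(θ)/110 · 6 = 110/(110² + 131²) · 6
dθ/dt = 0.022556 rad/s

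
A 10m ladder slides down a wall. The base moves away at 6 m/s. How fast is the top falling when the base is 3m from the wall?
18√91/91 ≈ 1.887 m/s

x² + y² = 10²
2x·dx/dt + 2y·dy/dt = 0
dy/dt = -x/y · dx/dt = -3/√91 · 6 = -18√91/91 m/s
The top is descending at 18√91/91 ≈ 1.887 m/s.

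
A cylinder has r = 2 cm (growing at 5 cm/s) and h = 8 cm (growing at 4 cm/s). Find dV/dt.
176π cm³/s

V = πr²h
dV/dt = 2πrh·dr/dt + πr²·dh/dt
= 2π(2)(8)(5) + π(2)²(4)
= 176π cm³/s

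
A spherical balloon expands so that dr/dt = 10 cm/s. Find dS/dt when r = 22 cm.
1760π cm²/s

S = 4πr²
dS/dt = dS/dr · dr/dt = 8πr · 10
At r = 22: dS/dt = 1760π cm²/s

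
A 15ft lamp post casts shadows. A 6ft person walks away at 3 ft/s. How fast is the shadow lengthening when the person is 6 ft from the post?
2 ft/s

By similar triangles: 15/(x+s) = 6/s
Solving: s = 6x/9
ds/dt = 6/9 · dx/dt = 2/3 · 3 = 2 ft/s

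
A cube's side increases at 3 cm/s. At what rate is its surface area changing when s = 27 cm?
972 cm²/s

A = 6s²
dA/dt = 12s · ds/dt = 12·27·3 = 972 cm²/s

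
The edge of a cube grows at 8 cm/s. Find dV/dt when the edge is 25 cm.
15000 cm³/s

V = s³
dV/dt = 3s² · ds/dt = 3·25²·8 = 15000 cm³/s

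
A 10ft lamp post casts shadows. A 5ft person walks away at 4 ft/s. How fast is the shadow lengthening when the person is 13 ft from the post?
4 ft/s

By similar triangles: 10/(x+s) = 5/s
Solving: s = 5x/5
ds/dt = 5/5 · dx/dt = 1 · 4 = 4 ft/s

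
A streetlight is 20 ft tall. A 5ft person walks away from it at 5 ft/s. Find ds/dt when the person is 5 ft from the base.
5/3 ft/s

By similar triangles: 20/(x+s) = 5/s
Solving: s = 5x/15
ds/dt = 5/15 · dx/dt = 1/3 · 5 = 5/3 ft/s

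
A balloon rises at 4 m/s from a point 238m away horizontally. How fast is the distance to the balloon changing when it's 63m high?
36√1237/1237 ≈ 1.024 m/s

z² = 238² + y²
z = √(238² + 63²) = 7√1237
dz/dt = y/z · dy/dt = 63/(7√1237) · 4 = 36√1237/1237 ≈ 1.024 m/s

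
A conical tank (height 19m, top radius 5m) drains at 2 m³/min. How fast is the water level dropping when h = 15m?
722/(5625π) ≈ 0.04086 m/min

r/h = 5/19, so r = (5/19)h
V = (1/3)πr²h = (1/3)π((5/19)h)²h = (25/1083)πh³
dV/dh = (25/361)πh²
dh/dt = (dV/dt)/(dV/dh) = -2/((25/361)π·15²) = -722/(5625π) m/min
The level is dropping at 722/(5625π) ≈ 0.04086 m/min.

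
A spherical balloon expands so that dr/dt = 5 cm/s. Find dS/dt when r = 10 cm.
400π cm²/s

S = 4πr²
dS/dt = dS/dr · dr/dt = 8πr · 5
At r = 10: dS/dt = 400π cm²/s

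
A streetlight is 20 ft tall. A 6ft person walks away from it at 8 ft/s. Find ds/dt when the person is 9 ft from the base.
24/7 ft/s

By similar triangles: 20/(x+s) = 6/s
Solving: s = 6x/14
ds/dt = 6/14 · dx/dt = 3/7 · 8 = 24/7 ft/s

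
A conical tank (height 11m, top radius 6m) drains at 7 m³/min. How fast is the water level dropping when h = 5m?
847/(900π) ≈ 0.2996 m/min

r/h = 6/11, so r = (6/11)h
V = (1/3)πr²h = (1/3)π((6/11)h)²h = (12/121)πh³
dV/dh = (36/121)πh²
dh/dt = (dV/dt)/(dV/dh) = -7/((36/121)π·5²) = -847/(900π) m/min
The level is dropping at 847/(900π) ≈ 0.2996 m/min.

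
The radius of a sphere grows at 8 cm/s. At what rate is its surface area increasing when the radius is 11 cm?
704π cm²/s

S = 4πr²
dS/dt = dS/dr · dr/dt = 8πr · 8
At r = 11: dS/dt = 704π cm²/s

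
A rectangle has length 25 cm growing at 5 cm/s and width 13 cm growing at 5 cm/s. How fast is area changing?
190 cm²/s

A = lw
dA/dt = w·dl/dt + l·dw/dt = 13·5 + 25·5 = 190 cm²/s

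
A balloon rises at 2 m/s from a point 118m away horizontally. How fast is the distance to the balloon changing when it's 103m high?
206√24533/24533 ≈ 1.315 m/s

z² = 118² + y²
z = √(118² + 103²) = √24533
dz/dt = y/z · dy/dt = 103/√24533 · 2 = 206√24533/24533 ≈ 1.315 m/s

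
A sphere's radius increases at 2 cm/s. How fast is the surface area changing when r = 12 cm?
192π cm²/s

S = 4πr²
dS/dt = dS/dr · dr/dt = 8πr · 2
At r = 12: dS/dt = 192π cm²/s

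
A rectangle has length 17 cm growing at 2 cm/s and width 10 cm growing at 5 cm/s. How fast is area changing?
105 cm²/s

A = lw
dA/dt = w·dl/dt + l·dw/dt = 10·2 + 17·5 = 105 cm²/s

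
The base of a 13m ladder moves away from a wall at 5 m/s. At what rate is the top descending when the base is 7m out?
7√30/12 ≈ 3.195 m/s

x² + y² = 13²
2x·dx/dt + 2y·dy/dt = 0
dy/dt = -x/y · dx/dt = -7/(2√30) · 5 = -7√30/12 m/s
The top is descending at 7√30/12 ≈ 3.195 m/s.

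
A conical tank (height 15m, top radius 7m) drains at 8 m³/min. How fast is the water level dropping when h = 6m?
50/(49π) ≈ 0.3248 m/min

r/h = 7/15, so r = (7/15)h
V = (1/3)πr²h = (1/3)π((7/15)h)²h = (49/675)πh³
dV/dh = (49/225)πh²
dh/dt = (dV/dt)/(dV/dh) = -8/((49/225)π·6²) = -50/(49π) m/min
The level is dropping at 50/(49π) ≈ 0.3248 m/min.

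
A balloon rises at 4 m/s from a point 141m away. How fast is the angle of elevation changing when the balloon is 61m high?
0.023896 rad/s

tan(θ) = y/141
sec²(θ) · dθ/dt = (1/141) · dy/dt
dθ/dt = cos²(θ)/141 · 4 = 141/(141² + 61²) · 4
dθ/dt = 0.023896 rad/s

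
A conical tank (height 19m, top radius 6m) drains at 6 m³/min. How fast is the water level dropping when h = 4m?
361/(96π) ≈ 1.197 m/min

r/h = 6/19, so r = (6/19)h
V = (1/3)πr²h = (1/3)π((6/19)h)²h = (12/361)πh³
dV/dh = (36/361)πh²
dh/dt = (dV/dt)/(dV/dh) = -6/((36/361)π·4²) = -361/(96π) m/min
The level is dropping at 361/(96π) ≈ 1.197 m/min.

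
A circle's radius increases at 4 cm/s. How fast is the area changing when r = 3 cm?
24π cm²/s

A = πr²
dA/dt = 2πr · dr/dt = 2π(3)(4) = 24π cm²/s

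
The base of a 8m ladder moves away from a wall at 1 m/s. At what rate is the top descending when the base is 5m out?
5√39/39 ≈ 0.8006 m/s

x² + y² = 8²
2x·dx/dt + 2y·dy/dt = 0
dy/dt = -x/y · dx/dt = -5/√39 · 1 = -5√39/39 m/s
The top is descending at 5√39/39 ≈ 0.8006 m/s.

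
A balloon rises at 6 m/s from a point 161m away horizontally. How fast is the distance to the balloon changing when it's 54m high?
324√28837/28837 ≈ 1.908 m/s

z² = 161² + y²
z = √(161² + 54²) = √28837
dz/dt = y/z · dy/dt = 54/√28837 · 6 = 324√28837/28837 ≈ 1.908 m/s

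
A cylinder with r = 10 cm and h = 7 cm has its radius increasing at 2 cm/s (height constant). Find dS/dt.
108π cm²/s

S = 2πrh + 2πr² (lateral + bases)
dS/dt = (2πh + 4πr)·dr/dt = (2π·7 + 4π·10)·2
= 108π cm²/s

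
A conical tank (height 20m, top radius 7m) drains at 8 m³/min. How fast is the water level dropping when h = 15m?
128/(441π) ≈ 0.09239 m/min

r/h = 7/20, so r = (7/20)h
V = (1/3)πr²h = (1/3)π((7/20)h)²h = (49/1200)πh³
dV/dh = (49/400)πh²
dh/dt = (dV/dt)/(dV/dh) = -8/((49/400)π·15²) = -128/(441π) m/min
The level is dropping at 128/(441π) ≈ 0.09239 m/min.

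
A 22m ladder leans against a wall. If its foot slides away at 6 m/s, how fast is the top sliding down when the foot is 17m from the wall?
34√195/65 ≈ 7.304 m/s

x² + y² = 22²
2x·dx/dt + 2y·dy/dt = 0
dy/dt = -x/y · dx/dt = -17/√195 · 6 = -34√195/65 m/s
The top is descending at 34√195/65 ≈ 7.304 m/s.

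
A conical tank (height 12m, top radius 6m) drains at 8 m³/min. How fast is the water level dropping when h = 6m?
8/(9π) ≈ 0.2829 m/min

r/h = 6/12, so r = (1/2)h
V = (1/3)πr²h = (1/3)π((1/2)h)²h = (1/12)πh³
dV/dh = (1/4)πh²
dh/dt = (dV/dt)/(dV/dh) = -8/((1/4)π·6²) = -8/(9π) m/min
The level is dropping at 8/(9π) ≈ 0.2829 m/min.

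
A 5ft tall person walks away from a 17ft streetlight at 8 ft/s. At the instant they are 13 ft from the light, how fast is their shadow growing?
10/3 ft/s

By similar triangles: 17/(x+s) = 5/s
Solving: s = 5x/12
ds/dt = 5/12 · dx/dt = 5/12 · 8 = 10/3 ft/s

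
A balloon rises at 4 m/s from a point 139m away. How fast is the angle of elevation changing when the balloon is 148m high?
0.013487 rad/s

tan(θ) = y/139
sec²(θ) · dθ/dt = (1/139) · dy/dt
dθ/dt = cos²(θ)/139 · 4 = 139/(139² + 148²) · 4
dθ/dt = 0.013487 rad/s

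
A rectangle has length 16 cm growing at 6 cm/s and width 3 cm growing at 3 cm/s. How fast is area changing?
66 cm²/s

A = lw
dA/dt = w·dl/dt + l·dw/dt = 3·6 + 16·3 = 66 cm²/s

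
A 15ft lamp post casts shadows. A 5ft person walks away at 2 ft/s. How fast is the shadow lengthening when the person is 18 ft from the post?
1 ft/s

By similar triangles: 15/(x+s) = 5/s
Solving: s = 5x/10
ds/dt = 5/10 · dx/dt = 1/2 · 2 = 1 ft/s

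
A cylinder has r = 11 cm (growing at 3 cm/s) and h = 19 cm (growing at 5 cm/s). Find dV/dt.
1859π cm³/s

V = πr²h
dV/dt = 2πrh·dr/dt + πr²·dh/dt
= 2π(11)(19)(3) + π(11)²(5)
= 1859π cm³/s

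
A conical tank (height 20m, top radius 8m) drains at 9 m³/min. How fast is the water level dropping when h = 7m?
225/(196π) ≈ 0.3654 m/min

r/h = 8/20, so r = (2/5)h
V = (1/3)πr²h = (1/3)π((2/5)h)²h = (4/75)πh³
dV/dh = (4/25)πh²
dh/dt = (dV/dt)/(dV/dh) = -9/((4/25)π·7²) = -225/(196π) m/min
The level is dropping at 225/(196π) ≈ 0.3654 m/min.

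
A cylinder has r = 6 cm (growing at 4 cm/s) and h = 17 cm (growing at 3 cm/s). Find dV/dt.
924π cm³/s

V = πr²h
dV/dt = 2πrh·dr/dt + πr²·dh/dt
= 2π(6)(17)(4) + π(6)²(3)
= 924π cm³/s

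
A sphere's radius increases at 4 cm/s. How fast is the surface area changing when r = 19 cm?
608π cm²/s

S = 4πr²
dS/dt = dS/dr · dr/dt = 8πr · 4
At r = 19: dS/dt = 608π cm²/s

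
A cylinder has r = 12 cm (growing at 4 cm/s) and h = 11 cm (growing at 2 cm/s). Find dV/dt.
1344π cm³/s

V = πr²h
dV/dt = 2πrh·dr/dt + πr²·dh/dt
= 2π(12)(11)(4) + π(12)²(2)
= 1344π cm³/s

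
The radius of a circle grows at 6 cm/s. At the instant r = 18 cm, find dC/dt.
12π cm/s

C = 2πr
dC/dt = 2π · dr/dt = 2π · 6 = 12π cm/s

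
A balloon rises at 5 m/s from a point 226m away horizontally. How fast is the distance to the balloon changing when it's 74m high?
185√14138/14138 ≈ 1.556 m/s

z² = 226² + y²
z = √(226² + 74²) = 2√14138
dz/dt = y/z · dy/dt = 74/(2√14138) · 5 = 185√14138/14138 ≈ 1.556 m/s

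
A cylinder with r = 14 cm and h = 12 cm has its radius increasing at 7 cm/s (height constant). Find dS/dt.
560π cm²/s

S = 2πrh + 2πr² (lateral + bases)
dS/dt = (2πh + 4πr)·dr/dt = (2π·12 + 4π·14)·7
= 560π cm²/s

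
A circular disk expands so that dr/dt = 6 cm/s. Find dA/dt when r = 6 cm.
72π cm²/s

A = πr²
dA/dt = 2πr · dr/dt = 2π(6)(6) = 72π cm²/s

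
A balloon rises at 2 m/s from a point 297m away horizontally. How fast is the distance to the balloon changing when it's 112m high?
224√100753/100753 ≈ 0.7057 m/s

z² = 297² + y²
z = √(297² + 112²) = √100753
dz/dt = y/z · dy/dt = 112/√100753 · 2 = 224√100753/100753 ≈ 0.7057 m/s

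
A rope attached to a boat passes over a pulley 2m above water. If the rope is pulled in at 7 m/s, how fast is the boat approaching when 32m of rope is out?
112√255/255 ≈ 7.014 m/s

rope² = x² + 2²
x = √(32² - 2²) = 2√255
dx/dt = (rope/x) · d(rope)/dt = (32/(2√255)) · (-7) = -112√255/255 m/s
The boat approaches at 112√255/255 ≈ 7.014 m/s.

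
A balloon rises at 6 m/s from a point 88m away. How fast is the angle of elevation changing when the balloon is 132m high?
0.020979 rad/s

tan(θ) = y/88
sec²(θ) · dθ/dt = (1/88) · dy/dt
dθ/dt = cos²(θ)/88 · 6 = 88/(88² + 132²) · 6
dθ/dt = 0.020979 rad/s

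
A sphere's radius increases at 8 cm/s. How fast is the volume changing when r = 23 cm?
16928π cm³/s

V = (4/3)πr³
dV/dt = dV/dr · dr/dt = 4πr² · 8
At r = 23: dV/dt = 16928π cm³/s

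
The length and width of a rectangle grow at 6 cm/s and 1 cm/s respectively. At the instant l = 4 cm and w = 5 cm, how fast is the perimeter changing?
14 cm/s

P = 2(l + w)
dP/dt = 2(dl/dt + dw/dt) = 2(6 + 1) = 14 cm/s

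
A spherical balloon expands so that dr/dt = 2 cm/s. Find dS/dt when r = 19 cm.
304π cm²/s

S = 4πr²
dS/dt = dS/dr · dr/dt = 8πr · 2
At r = 19: dS/dt = 304π cm²/s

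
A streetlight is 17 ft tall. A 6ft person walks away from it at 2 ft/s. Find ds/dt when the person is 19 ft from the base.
12/11 ft/s

By similar triangles: 17/(x+s) = 6/s
Solving: s = 6x/11
ds/dt = 6/11 · dx/dt = 6/11 · 2 = 12/11 ft/s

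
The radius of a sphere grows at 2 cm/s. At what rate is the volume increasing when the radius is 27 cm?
5832π cm³/s

V = (4/3)πr³
dV/dt = dV/dr · dr/dt = 4πr² · 2
At r = 27: dV/dt = 5832π cm³/s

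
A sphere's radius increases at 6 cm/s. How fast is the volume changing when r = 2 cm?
96π cm³/s

V = (4/3)πr³
dV/dt = dV/dr · dr/dt = 4πr² · 6
At r = 2: dV/dt = 96π cm³/s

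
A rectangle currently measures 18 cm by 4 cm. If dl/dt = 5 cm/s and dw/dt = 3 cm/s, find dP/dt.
16 cm/s

P = 2(l + w)
dP/dt = 2(dl/dt + dw/dt) = 2(5 + 3) = 16 cm/s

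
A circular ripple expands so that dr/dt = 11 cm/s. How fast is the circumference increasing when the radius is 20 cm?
22π cm/s

C = 2πr
dC/dt = 2π · dr/dt = 2π · 11 = 22π cm/s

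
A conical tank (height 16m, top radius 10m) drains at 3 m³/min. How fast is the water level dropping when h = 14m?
48/(1225π) ≈ 0.01247 m/min

r/h = 10/16, so r = (5/8)h
V = (1/3)πr²h = (1/3)π((5/8)h)²h = (25/192)πh³
dV/dh = (25/64)πh²
dh/dt = (dV/dt)/(dV/dh) = -3/((25/64)π·14²) = -48/(1225π) m/min
The level is dropping at 48/(1225π) ≈ 0.01247 m/min.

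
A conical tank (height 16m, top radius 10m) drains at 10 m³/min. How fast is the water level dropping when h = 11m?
128/(605π) ≈ 0.06734 m/min

r/h = 10/16, so r = (5/8)h
V = (1/3)πr²h = (1/3)π((5/8)h)²h = (25/192)πh³
dV/dh = (25/64)πh²
dh/dt = (dV/dt)/(dV/dh) = -10/((25/64)π·11²) = -128/(605π) m/min
The level is dropping at 128/(605π) ≈ 0.06734 m/min.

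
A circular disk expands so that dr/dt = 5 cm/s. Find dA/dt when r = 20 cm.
200π cm²/s

A = πr²
dA/dt = 2πr · dr/dt = 2π(20)(5) = 200π cm²/s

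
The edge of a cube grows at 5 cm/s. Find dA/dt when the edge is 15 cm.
900 cm²/s

A = 6s²
dA/dt = 12s · ds/dt = 12·15·5 = 900 cm²/s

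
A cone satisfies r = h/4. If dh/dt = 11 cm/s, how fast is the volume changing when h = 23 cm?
5819π/16 cm³/s

V = (1/3)π(h/4)²h = πh³/48
dV/dt = πh²/16 · 11
At h = 23: dV/dt = 5819π/16 cm³/s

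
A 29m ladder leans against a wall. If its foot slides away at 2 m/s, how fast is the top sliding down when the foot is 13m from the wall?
13√42/84 ≈ 1.003 m/s

x² + y² = 29²
2x·dx/dt + 2y·dy/dt = 0
dy/dt = -x/y · dx/dt = -13/(4√42) · 2 = -13√42/84 m/s
The top is descending at 13√42/84 ≈ 1.003 m/s.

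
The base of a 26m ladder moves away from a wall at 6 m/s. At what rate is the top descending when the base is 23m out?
46√3/7 ≈ 11.38 m/s

x² + y² = 26²
2x·dx/dt + 2y·dy/dt = 0
dy/dt = -x/y · dx/dt = -23/(7√3) · 6 = -46√3/7 m/s
The top is descending at 46√3/7 ≈ 11.38 m/s.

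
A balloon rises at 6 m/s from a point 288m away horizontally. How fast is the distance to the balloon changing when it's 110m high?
330√23761/23761 ≈ 2.141 m/s

z² = 288² + y²
z = √(288² + 110²) = 2√23761
dz/dt = y/z · dy/dt = 110/(2√23761) · 6 = 330√23761/23761 ≈ 2.141 m/s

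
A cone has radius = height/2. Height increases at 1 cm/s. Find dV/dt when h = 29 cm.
841π/4 cm³/s

V = (1/3)π(h/2)²h = πh³/12
dV/dt = πh²/4 · 1
At h = 29: dV/dt = 841π/4 cm³/s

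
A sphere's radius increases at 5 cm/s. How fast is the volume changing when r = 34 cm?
23120π cm³/s

V = (4/3)πr³
dV/dt = dV/dr · dr/dt = 4πr² · 5
At r = 34: dV/dt = 23120π cm³/s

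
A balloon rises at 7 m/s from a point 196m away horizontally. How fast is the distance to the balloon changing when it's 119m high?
119√1073/1073 ≈ 3.633 m/s

z² = 196² + y²
z = √(196² + 119²) = 7√1073
dz/dt = y/z · dy/dt = 119/(7√1073) · 7 = 119√1073/1073 ≈ 3.633 m/s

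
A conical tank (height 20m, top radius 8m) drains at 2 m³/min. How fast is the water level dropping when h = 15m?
1/(18π) ≈ 0.01768 m/min

r/h = 8/20, so r = (2/5)h
V = (1/3)πr²h = (1/3)π((2/5)h)²h = (4/75)πh³
dV/dh = (4/25)πh²
dh/dt = (dV/dt)/(dV/dh) = -2/((4/25)π·15²) = -1/(18π) m/min
The level is dropping at 1/(18π) ≈ 0.01768 m/min.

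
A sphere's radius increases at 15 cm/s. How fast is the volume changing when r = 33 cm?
65340π cm³/s

V = (4/3)πr³
dV/dt = dV/dr · dr/dt = 4πr² · 15
At r = 33: dV/dt = 65340π cm³/s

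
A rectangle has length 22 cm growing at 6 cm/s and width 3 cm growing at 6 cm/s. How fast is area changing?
150 cm²/s

A = lw
dA/dt = w·dl/dt + l·dw/dt = 3·6 + 22·6 = 150 cm²/s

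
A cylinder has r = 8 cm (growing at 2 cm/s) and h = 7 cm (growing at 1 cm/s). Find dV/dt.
288π cm³/s

V = πr²h
dV/dt = 2πrh·dr/dt + πr²·dh/dt
= 2π(8)(7)(2) + π(8)²(1)
= 288π cm³/s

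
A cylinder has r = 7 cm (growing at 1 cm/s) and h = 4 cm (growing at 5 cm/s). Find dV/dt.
301π cm³/s

V = πr²h
dV/dt = 2πrh·dr/dt + πr²·dh/dt
= 2π(7)(4)(1) + π(7)²(5)
= 301π cm³/s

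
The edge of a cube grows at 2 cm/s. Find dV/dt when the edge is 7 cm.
294 cm³/s

V = s³
dV/dt = 3s² · ds/dt = 3·7²·2 = 294 cm³/s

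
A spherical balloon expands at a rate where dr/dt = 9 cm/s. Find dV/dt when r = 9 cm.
2916π cm³/s

V = (4/3)πr³
dV/dt = dV/dr · dr/dt = 4πr² · 9
At r = 9: dV/dt = 2916π cm³/s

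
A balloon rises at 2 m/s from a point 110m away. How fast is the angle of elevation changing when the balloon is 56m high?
0.014439 rad/s

tan(θ) = y/110
sec²(θ) · dθ/dt = (1/110) · dy/dt
dθ/dt = cos²(θ)/110 · 2 = 110/(110² + 56²) · 2
dθ/dt = 0.014439 rad/s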